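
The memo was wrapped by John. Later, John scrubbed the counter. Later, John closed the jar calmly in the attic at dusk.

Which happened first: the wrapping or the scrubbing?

the wrapping

The connectives place the wrapping before the scrubbing.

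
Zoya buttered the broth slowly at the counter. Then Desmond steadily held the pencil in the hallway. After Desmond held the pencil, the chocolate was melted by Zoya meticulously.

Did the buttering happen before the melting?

yes

The narrative orders the buttering before the melting.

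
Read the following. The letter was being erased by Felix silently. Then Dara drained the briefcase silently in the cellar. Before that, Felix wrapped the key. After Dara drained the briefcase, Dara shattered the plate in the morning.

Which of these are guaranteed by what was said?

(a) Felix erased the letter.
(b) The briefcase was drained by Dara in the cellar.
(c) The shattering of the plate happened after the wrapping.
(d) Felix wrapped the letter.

(b), (c)

(a) Not entailed — 'was erasing' is progressive on an accomplishment; it does not entail the completed 'erased'.
(b) Entailed — this follows by dropping conjuncts from the draining event's description.
(c) Entailed — the narrative places the wrapping before the shattering.
(d) Not entailed — Felix wrapped the key, not the letter; the letter belongs to the erasing event.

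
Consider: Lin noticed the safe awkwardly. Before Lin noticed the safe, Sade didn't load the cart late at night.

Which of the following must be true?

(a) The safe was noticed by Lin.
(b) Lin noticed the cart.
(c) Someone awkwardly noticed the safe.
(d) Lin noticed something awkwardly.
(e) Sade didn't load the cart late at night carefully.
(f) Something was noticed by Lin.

(a), (c), (d), (e), (f)

(a) Entailed — every conjunct here is already in the original noticing event.
(b) Not entailed — Lin noticed the safe, not the cart; the cart belongs to the loading event.
(c) Entailed — generalizing the agent leaves a sub-description the original still satisfies.
(d) Entailed — every conjunct here is already in the original noticing event.
(e) Entailed — under negation, adding a further restriction is entailed: if no such loading event occurred, none occurred carefully either.
(f) Entailed — this follows by dropping conjuncts from the noticing event's description.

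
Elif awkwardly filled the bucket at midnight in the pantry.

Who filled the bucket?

'Elif' marks the agent of the filling event.

Elif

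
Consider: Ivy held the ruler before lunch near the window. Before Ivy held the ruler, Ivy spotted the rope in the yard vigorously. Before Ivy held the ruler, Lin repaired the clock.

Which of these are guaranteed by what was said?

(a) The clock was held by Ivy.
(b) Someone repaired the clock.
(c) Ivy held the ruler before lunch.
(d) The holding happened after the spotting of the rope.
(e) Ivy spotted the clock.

(a) Not entailed — Ivy held the ruler, not the clock; the clock belongs to the repairing event.
(b) Entailed — generalizing the agent leaves a sub-description the original still satisfies.
(c) Entailed — this follows by dropping conjuncts from the holding event's description.
(d) Entailed — the narrative places the spotting before the holding.
(e) Not entailed — Ivy spotted the rope, not the clock; the clock belongs to the repairing event.

(b), (c), (d)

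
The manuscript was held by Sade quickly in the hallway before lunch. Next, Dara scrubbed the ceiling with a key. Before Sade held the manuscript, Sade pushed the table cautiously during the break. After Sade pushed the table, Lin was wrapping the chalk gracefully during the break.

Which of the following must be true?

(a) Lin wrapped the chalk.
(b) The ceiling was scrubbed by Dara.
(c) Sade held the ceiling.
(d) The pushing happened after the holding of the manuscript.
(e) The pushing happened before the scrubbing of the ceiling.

(a) Not entailed — 'was wrapping' is progressive on an accomplishment; it does not entail the completed 'wrapped'.
(b) Entailed — every conjunct here is already in the original scrubbing event.
(c) Not entailed — Sade held the manuscript, not the ceiling; the ceiling belongs to the scrubbing event.
(d) Not entailed — the narrative places the pushing before the holding, not after.
(e) Entailed — the narrative places the pushing before the scrubbing.

(b), (e)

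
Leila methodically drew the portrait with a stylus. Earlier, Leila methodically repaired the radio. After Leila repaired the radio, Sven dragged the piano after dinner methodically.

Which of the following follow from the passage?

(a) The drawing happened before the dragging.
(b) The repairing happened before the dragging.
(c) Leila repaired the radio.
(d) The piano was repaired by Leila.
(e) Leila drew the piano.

(a) Not entailed — the narrative doesn't order the drawing relative to the dragging.
(b) Entailed — the narrative places the repairing before the dragging.
(c) Entailed — every conjunct here is already in the original repairing event.
(d) Not entailed — Leila repaired the radio, not the piano; the piano belongs to the dragging event.
(e) Not entailed — Leila drew the portrait, not the piano; the piano belongs to the dragging event.

(b), (c)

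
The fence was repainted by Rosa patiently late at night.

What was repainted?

'the fence' marks the patient of the repainting event.

the fence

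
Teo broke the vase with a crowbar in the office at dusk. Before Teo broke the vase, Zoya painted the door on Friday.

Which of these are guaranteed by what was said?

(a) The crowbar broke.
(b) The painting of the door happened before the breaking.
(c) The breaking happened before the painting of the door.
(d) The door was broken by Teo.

(b)

(a) Not entailed — the vase is what broke, not the crowbar.
(b) Entailed — the narrative places the painting before the breaking.
(c) Not entailed — the narrative places the painting before the breaking, not after.
(d) Not entailed — Teo broke the vase, not the door; the door belongs to the painting event.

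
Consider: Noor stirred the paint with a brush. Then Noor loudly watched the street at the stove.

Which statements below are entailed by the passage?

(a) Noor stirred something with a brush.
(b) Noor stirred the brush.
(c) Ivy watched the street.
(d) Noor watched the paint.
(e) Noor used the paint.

(a)

(a) Entailed — this follows by dropping conjuncts from the stirring event's description.
(b) Not entailed — the brush is the instrument, not what was stirred.
(c) Not entailed — the passage has Noor watching the street, not Ivy.
(d) Not entailed — Noor watched the street, not the paint; the paint belongs to the stirring event.
(e) Not entailed — the paint is the patient, not an instrument — Noor used a brush.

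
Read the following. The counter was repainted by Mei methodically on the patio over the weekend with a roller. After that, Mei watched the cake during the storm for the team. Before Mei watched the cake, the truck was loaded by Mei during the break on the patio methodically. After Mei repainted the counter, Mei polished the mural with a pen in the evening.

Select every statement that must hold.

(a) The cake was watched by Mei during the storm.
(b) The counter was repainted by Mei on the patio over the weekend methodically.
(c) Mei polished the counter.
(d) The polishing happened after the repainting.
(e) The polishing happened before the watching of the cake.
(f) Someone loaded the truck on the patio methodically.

(a), (b), (d), (f)

(a) Entailed — the original entails any weakening of itself; this just drops 'for the team'.
(b) Entailed — every conjunct here is already in the original repainting event.
(c) Not entailed — Mei polished the mural, not the counter; the counter belongs to the repainting event.
(d) Entailed — the narrative places the repainting before the polishing.
(e) Not entailed — the narrative doesn't order the polishing relative to the watching.
(f) Entailed — dropping 'during the break' and generalizing the agent leaves a sub-description the original still satisfies.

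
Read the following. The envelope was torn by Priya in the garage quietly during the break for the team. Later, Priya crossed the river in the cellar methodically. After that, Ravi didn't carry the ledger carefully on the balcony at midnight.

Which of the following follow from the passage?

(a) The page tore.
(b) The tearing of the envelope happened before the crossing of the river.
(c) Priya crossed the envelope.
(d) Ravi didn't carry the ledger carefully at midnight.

(b)

(a) Not entailed — the envelope is what tore, not the page.
(b) Entailed — the narrative places the tearing before the crossing.
(c) Not entailed — Priya crossed the river, not the envelope; the envelope belongs to the tearing event.
(d) Not entailed — dropping 'on the balcony' under negation is not valid — the original leaves open that Ravi carried the ledger some other way.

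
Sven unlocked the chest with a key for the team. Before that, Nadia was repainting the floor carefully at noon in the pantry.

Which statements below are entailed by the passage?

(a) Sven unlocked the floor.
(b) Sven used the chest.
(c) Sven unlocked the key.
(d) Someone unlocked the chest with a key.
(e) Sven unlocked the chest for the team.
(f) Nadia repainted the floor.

(d), (e)

(a) Not entailed — Sven unlocked the chest, not the floor; the floor belongs to the repainting event.
(b) Not entailed — the chest is the patient, not an instrument — Sven used a key.
(c) Not entailed — the key is the instrument, not what was unlocked.
(d) Entailed — the original entails any weakening of itself; this just drops 'for the team' and generalizes the agent.
(e) Entailed — this follows by dropping conjuncts from the unlocking event's description.
(f) Not entailed — 'was repainting' is progressive on an accomplishment; it does not entail the completed 'repainted'.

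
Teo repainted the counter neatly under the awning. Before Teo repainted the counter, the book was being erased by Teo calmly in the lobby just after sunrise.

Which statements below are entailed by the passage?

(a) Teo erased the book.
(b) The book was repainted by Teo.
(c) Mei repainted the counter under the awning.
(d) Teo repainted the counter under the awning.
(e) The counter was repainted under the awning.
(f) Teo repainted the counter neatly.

(d), (e), (f)

(a) Not entailed — 'was erasing' is progressive on an accomplishment; it does not entail the completed 'erased'.
(b) Not entailed — Teo repainted the counter, not the book; the book belongs to the erasing event.
(c) Not entailed — the passage has Teo repainting the counter, not Mei.
(d) Entailed — the original entails any weakening of itself; this just drops 'neatly'.
(e) Entailed — dropping 'neatly' and generalizing the agent leaves a sub-description the original still satisfies.
(f) Entailed — dropping 'under the awning' leaves a sub-description the original still satisfies.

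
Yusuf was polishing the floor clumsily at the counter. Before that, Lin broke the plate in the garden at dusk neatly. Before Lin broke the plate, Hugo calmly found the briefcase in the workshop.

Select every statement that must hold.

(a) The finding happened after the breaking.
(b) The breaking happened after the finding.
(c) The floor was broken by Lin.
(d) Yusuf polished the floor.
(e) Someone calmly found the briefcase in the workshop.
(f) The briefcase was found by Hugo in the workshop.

(b), (d), (e), (f)

(a) Not entailed — the narrative places the finding before the breaking, not after.
(b) Entailed — the narrative places the finding before the breaking.
(c) Not entailed — Lin broke the plate, not the floor; the floor belongs to the polishing event.
(d) Entailed — 'polish' is an activity; 'was polishing' entails that some polishing happened, so 'polished' holds.
(e) Entailed — every conjunct here is already in the original finding event.
(f) Entailed — this follows by dropping conjuncts from the finding event's description.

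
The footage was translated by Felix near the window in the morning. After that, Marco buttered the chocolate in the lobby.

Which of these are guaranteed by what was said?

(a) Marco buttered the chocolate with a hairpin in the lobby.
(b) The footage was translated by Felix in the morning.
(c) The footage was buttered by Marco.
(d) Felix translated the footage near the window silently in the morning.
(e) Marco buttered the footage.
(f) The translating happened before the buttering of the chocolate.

(a) Not entailed — 'with a hairpin' adds information not in the original event.
(b) Entailed — every conjunct here is already in the original translating event.
(c) Not entailed — Marco buttered the chocolate, not the footage; the footage belongs to the translating event.
(d) Not entailed — 'silently' adds information not in the original event.
(e) Not entailed — Marco buttered the chocolate, not the footage; the footage belongs to the translating event.
(f) Entailed — the narrative places the translating before the buttering.

(b), (f)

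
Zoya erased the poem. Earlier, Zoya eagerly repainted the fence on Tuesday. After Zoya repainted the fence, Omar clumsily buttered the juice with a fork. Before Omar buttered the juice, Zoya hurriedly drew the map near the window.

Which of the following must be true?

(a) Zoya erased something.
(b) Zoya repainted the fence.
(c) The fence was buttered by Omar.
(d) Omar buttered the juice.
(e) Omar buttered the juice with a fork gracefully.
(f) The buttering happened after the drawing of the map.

(a), (b), (d), (f)

(a) Entailed — the original entails any weakening of itself; this just generalizes the patient.
(b) Entailed — the original entails any weakening of itself; this just drops 'on Tuesday', 'eagerly'.
(c) Not entailed — Omar buttered the juice, not the fence; the fence belongs to the repainting event.
(d) Entailed — dropping 'with a fork', 'clumsily' leaves a sub-description the original still satisfies.
(e) Not entailed — 'gracefully' adds a manner not in (and inconsistent with) the original.
(f) Entailed — the narrative places the drawing before the buttering.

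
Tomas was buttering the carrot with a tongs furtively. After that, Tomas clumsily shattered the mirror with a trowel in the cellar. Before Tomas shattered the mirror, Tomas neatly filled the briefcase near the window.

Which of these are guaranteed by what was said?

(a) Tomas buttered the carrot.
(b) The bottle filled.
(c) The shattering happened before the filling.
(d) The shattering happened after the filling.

(d)

(a) Not entailed — 'was buttering' is progressive on an accomplishment; it does not entail the completed 'buttered'.
(b) Not entailed — the briefcase is what filled, not the bottle.
(c) Not entailed — the narrative places the filling before the shattering, not after.
(d) Entailed — the narrative places the filling before the shattering.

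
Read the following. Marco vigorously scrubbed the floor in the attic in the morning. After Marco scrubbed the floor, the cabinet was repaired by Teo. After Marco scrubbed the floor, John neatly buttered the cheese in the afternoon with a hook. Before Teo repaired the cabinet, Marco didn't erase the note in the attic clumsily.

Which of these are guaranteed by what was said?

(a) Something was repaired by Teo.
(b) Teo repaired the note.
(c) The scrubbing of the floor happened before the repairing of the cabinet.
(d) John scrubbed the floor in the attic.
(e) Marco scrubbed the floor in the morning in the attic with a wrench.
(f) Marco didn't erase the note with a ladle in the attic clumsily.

(a), (c), (f)

(a) Entailed — the original entails any weakening of itself; this just generalizes the patient.
(b) Not entailed — Teo repaired the cabinet, not the note; the note belongs to the erasing event.
(c) Entailed — the narrative places the scrubbing before the repairing.
(d) Not entailed — the passage has Marco scrubbing the floor, not John.
(e) Not entailed — 'with a wrench' adds information not in the original event.
(f) Entailed — under negation, adding a further restriction is entailed: if no such erasing event occurred, none occurred with a ladle either.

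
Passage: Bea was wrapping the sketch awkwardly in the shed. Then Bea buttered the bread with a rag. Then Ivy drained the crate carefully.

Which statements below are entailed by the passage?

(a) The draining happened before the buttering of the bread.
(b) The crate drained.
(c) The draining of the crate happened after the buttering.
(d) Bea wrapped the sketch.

(b), (c)

(a) Not entailed — the narrative places the buttering before the draining, not after.
(b) Entailed — 'Ivy drained the crate' is causative; it entails the inchoative 'the crate drained'.
(c) Entailed — the narrative places the buttering before the draining.
(d) Not entailed — 'was wrapping' is progressive on an accomplishment; it does not entail the completed 'wrapped'.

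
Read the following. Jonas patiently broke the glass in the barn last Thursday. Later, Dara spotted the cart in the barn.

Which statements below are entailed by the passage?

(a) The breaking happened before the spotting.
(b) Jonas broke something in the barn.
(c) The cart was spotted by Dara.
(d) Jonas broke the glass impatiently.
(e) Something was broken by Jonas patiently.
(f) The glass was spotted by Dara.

(a), (b), (c), (e)

(a) Entailed — the narrative places the breaking before the spotting.
(b) Entailed — this follows by dropping conjuncts from the breaking event's description.
(c) Entailed — this follows by dropping conjuncts from the spotting event's description.
(d) Not entailed — 'impatiently' adds a manner not in (and inconsistent with) the original.
(e) Entailed — the original entails any weakening of itself; this just drops 'in the barn', 'last Thursday' and generalizes the patient.
(f) Not entailed — Dara spotted the cart, not the glass; the glass belongs to the breaking event.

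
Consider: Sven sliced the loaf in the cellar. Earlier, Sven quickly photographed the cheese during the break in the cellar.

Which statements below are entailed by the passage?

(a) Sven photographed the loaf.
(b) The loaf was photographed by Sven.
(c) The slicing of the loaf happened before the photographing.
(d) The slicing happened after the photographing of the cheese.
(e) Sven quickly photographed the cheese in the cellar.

(a) Not entailed — Sven photographed the cheese, not the loaf; the loaf belongs to the slicing event.
(b) Not entailed — Sven photographed the cheese, not the loaf; the loaf belongs to the slicing event.
(c) Not entailed — the narrative places the photographing before the slicing, not after.
(d) Entailed — the narrative places the photographing before the slicing.
(e) Entailed — dropping 'during the break' leaves a sub-description the original still satisfies.

(d), (e)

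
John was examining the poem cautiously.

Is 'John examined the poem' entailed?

yes

'examine' is atelic; if John was examining the poem, then John examined the poem (for some time).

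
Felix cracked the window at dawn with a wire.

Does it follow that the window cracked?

'Felix cracked the window' is the causative; it entails the inchoative 'the window cracked'.

yes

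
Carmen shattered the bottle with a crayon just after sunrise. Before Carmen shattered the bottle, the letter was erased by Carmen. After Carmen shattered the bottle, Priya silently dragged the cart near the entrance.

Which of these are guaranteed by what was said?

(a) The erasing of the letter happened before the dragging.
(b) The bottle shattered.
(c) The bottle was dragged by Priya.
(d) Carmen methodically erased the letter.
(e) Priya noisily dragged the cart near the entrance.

(a), (b)

(a) Entailed — the narrative places the erasing before the dragging.
(b) Entailed — 'Carmen shattered the bottle' is causative; it entails the inchoative 'the bottle shattered'.
(c) Not entailed — Priya dragged the cart, not the bottle; the bottle belongs to the shattering event.
(d) Not entailed — 'methodically' adds information not in the original event.
(e) Not entailed — 'noisily' adds a manner not in (and inconsistent with) the original.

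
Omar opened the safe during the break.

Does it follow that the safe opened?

yes

'Omar opened the safe' is the causative; it entails the inchoative 'the safe opened'.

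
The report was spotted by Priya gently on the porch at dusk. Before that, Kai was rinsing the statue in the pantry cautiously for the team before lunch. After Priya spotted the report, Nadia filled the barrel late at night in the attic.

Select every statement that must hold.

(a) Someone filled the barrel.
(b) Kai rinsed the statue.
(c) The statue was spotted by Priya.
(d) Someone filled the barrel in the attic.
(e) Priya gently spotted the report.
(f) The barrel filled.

(a), (b), (d), (e), (f)

(a) Entailed — dropping 'in the attic', 'late at night' and generalizing the agent leaves a sub-description the original still satisfies.
(b) Entailed — 'rinse' is an activity; 'was rinsing' entails that some rinsing happened, so 'rinsed' holds.
(c) Not entailed — Priya spotted the report, not the statue; the statue belongs to the rinsing event.
(d) Entailed — this follows by dropping conjuncts from the filling event's description.
(e) Entailed — every conjunct here is already in the original spotting event.
(f) Entailed — 'Nadia filled the barrel' is causative; it entails the inchoative 'the barrel filled'.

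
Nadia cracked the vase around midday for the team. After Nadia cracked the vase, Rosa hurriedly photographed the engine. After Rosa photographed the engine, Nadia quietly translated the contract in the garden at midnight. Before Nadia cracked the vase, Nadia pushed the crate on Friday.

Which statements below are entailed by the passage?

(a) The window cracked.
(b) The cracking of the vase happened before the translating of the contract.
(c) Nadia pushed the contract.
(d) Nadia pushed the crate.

(a) Not entailed — the vase is what cracked, not the window.
(b) Entailed — the narrative places the cracking before the translating.
(c) Not entailed — Nadia pushed the crate, not the contract; the contract belongs to the translating event.
(d) Entailed — this follows by dropping conjuncts from the pushing event's description.

(b), (d)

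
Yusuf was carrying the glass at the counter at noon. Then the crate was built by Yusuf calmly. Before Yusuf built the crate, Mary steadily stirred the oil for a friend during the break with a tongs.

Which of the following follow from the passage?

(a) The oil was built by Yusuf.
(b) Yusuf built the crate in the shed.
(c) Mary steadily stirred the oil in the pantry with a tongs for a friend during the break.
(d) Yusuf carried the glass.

(a) Not entailed — Yusuf built the crate, not the oil; the oil belongs to the stirring event.
(b) Not entailed — 'in the shed' adds information not in the original event.
(c) Not entailed — 'in the pantry' adds information not in the original event.
(d) Entailed — 'carry' is an activity; 'was carrying' entails that some carrying happened, so 'carried' holds.

(d)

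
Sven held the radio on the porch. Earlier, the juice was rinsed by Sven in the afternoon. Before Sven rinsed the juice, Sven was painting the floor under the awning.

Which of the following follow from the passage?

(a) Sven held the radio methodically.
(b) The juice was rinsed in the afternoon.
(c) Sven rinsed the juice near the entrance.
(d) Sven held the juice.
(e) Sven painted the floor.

(b)

(a) Not entailed — 'methodically' adds information not in the original event.
(b) Entailed — the original entails any weakening of itself; this just generalizes the agent.
(c) Not entailed — 'near the entrance' adds information not in the original event.
(d) Not entailed — Sven held the radio, not the juice; the juice belongs to the rinsing event.
(e) Not entailed — 'was painting' is progressive on an accomplishment; it does not entail the completed 'painted'.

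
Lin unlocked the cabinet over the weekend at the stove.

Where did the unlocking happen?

at the stove

'at the stove' marks the location of the unlocking event.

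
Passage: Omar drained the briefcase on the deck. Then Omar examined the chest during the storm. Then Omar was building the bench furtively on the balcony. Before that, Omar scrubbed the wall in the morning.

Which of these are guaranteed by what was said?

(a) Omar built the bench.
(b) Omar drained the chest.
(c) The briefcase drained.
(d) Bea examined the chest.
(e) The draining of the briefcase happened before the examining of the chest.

(a) Not entailed — 'was building' is progressive on an accomplishment; it does not entail the completed 'built'.
(b) Not entailed — Omar drained the briefcase, not the chest; the chest belongs to the examining event.
(c) Entailed — 'Omar drained the briefcase' is causative; it entails the inchoative 'the briefcase drained'.
(d) Not entailed — the passage has Omar examining the chest, not Bea.
(e) Entailed — the narrative places the draining before the examining.

(c), (e)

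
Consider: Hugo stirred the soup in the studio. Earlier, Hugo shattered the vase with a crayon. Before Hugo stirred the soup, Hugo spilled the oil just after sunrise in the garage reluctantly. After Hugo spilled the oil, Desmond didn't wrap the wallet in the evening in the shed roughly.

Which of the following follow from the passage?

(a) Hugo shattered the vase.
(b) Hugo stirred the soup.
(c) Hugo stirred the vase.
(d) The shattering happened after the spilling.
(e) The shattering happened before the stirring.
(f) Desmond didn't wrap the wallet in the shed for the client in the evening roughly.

(a), (b), (e), (f)

(a) Entailed — every conjunct here is already in the original shattering event.
(b) Entailed — this follows by dropping conjuncts from the stirring event's description.
(c) Not entailed — Hugo stirred the soup, not the vase; the vase belongs to the shattering event.
(d) Not entailed — the narrative doesn't order the spilling relative to the shattering.
(e) Entailed — the narrative places the shattering before the stirring.
(f) Entailed — under negation, adding a further restriction is entailed: if no such wrapping event occurred, none occurred for the client either.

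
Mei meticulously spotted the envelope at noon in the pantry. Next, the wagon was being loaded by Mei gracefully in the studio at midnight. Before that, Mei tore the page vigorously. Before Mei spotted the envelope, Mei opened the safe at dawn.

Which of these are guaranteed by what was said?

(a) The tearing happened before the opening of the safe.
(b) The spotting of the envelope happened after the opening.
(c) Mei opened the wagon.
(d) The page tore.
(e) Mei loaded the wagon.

(b), (d)

(a) Not entailed — the narrative doesn't order the tearing relative to the opening.
(b) Entailed — the narrative places the opening before the spotting.
(c) Not entailed — Mei opened the safe, not the wagon; the wagon belongs to the loading event.
(d) Entailed — 'Mei tore the page' is causative; it entails the inchoative 'the page tore'.
(e) Not entailed — 'was loading' is progressive on an accomplishment; it does not entail the completed 'loaded'.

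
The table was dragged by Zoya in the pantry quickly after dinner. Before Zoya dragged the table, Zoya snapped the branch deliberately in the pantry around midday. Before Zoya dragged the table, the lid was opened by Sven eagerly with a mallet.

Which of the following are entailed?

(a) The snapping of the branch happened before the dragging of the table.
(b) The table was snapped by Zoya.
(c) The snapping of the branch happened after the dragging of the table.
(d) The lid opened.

(a) Entailed — the narrative places the snapping before the dragging.
(b) Not entailed — Zoya snapped the branch, not the table; the table belongs to the dragging event.
(c) Not entailed — the narrative places the snapping before the dragging, not after.
(d) Entailed — 'Sven opened the lid' is causative; it entails the inchoative 'the lid opened'.

(a), (d)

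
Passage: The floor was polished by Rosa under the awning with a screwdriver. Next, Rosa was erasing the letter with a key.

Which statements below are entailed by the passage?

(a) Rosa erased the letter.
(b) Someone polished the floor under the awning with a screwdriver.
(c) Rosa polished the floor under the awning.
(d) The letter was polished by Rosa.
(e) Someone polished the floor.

(a) Not entailed — 'was erasing' is progressive on an accomplishment; it does not entail the completed 'erased'.
(b) Entailed — generalizing the agent leaves a sub-description the original still satisfies.
(c) Entailed — the original entails any weakening of itself; this just drops 'with a screwdriver'.
(d) Not entailed — Rosa polished the floor, not the letter; the letter belongs to the erasing event.
(e) Entailed — the original entails any weakening of itself; this just drops 'under the awning', 'with a screwdriver' and generalizes the agent.

(b), (c), (e)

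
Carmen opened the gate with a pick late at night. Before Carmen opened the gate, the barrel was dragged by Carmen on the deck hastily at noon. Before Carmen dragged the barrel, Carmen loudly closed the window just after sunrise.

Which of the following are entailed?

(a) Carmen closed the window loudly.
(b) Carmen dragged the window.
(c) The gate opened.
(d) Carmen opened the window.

(a), (c)

(a) Entailed — dropping 'just after sunrise' leaves a sub-description the original still satisfies.
(b) Not entailed — Carmen dragged the barrel, not the window; the window belongs to the closing event.
(c) Entailed — 'Carmen opened the gate' is causative; it entails the inchoative 'the gate opened'.
(d) Not entailed — Carmen opened the gate, not the window; the window belongs to the closing event.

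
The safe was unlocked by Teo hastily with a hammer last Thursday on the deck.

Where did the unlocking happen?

'on the deck' marks the location of the unlocking event.

on the deck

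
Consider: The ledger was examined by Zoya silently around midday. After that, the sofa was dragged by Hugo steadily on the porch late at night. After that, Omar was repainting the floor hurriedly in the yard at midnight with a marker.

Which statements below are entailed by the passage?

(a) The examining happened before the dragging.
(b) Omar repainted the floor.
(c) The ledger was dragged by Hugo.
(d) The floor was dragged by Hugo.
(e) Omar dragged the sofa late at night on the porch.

(a)

(a) Entailed — the narrative places the examining before the dragging.
(b) Not entailed — 'was repainting' is progressive on an accomplishment; it does not entail the completed 'repainted'.
(c) Not entailed — Hugo dragged the sofa, not the ledger; the ledger belongs to the examining event.
(d) Not entailed — Hugo dragged the sofa, not the floor; the floor belongs to the repainting event.
(e) Not entailed — the passage has Hugo dragging the sofa, not Omar.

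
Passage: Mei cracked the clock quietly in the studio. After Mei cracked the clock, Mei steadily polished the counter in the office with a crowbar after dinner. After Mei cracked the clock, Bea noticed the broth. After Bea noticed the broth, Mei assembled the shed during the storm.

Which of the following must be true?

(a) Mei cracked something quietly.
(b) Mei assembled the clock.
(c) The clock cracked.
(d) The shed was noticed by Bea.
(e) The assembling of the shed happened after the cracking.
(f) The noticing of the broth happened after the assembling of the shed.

(a) Entailed — dropping 'in the studio' and generalizing the patient leaves a sub-description the original still satisfies.
(b) Not entailed — Mei assembled the shed, not the clock; the clock belongs to the cracking event.
(c) Entailed — 'Mei cracked the clock' is causative; it entails the inchoative 'the clock cracked'.
(d) Not entailed — Bea noticed the broth, not the shed; the shed belongs to the assembling event.
(e) Entailed — the narrative places the cracking before the assembling.
(f) Not entailed — the narrative places the noticing before the assembling, not after.

(a), (c), (e)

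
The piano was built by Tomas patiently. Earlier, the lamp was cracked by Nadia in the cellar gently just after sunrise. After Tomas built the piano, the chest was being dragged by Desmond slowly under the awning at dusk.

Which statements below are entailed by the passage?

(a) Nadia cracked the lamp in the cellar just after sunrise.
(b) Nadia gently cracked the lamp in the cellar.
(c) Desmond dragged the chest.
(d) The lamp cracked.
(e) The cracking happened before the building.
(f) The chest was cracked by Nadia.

(a) Entailed — this follows by dropping conjuncts from the cracking event's description.
(b) Entailed — this follows by dropping conjuncts from the cracking event's description.
(c) Entailed — 'drag' is an activity; 'was dragging' entails that some dragging happened, so 'dragged' holds.
(d) Entailed — 'Nadia cracked the lamp' is causative; it entails the inchoative 'the lamp cracked'.
(e) Entailed — the narrative places the cracking before the building.
(f) Not entailed — Nadia cracked the lamp, not the chest; the chest belongs to the dragging event.

(a), (b), (c), (d), (e)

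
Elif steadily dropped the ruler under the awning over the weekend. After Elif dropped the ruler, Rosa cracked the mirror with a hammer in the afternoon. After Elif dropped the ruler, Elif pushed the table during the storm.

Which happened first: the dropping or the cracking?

The connectives place the dropping before the cracking.

the dropping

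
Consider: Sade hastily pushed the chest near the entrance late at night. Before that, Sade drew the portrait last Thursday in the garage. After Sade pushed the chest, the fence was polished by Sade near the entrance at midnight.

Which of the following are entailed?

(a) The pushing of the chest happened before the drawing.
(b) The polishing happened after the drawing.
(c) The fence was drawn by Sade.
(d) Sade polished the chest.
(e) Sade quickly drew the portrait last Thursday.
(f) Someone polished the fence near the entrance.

(b), (f)

(a) Not entailed — the narrative places the drawing before the pushing, not after.
(b) Entailed — the narrative places the drawing before the polishing.
(c) Not entailed — Sade drew the portrait, not the fence; the fence belongs to the polishing event.
(d) Not entailed — Sade polished the fence, not the chest; the chest belongs to the pushing event.
(e) Not entailed — 'quickly' adds information not in the original event.
(f) Entailed — dropping 'at midnight' and generalizing the agent leaves a sub-description the original still satisfies.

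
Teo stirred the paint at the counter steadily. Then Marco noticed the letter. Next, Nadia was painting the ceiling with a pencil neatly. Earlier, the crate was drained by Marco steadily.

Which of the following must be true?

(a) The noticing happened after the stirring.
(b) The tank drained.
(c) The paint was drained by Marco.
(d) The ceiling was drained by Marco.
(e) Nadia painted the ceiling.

(a)

(a) Entailed — the narrative places the stirring before the noticing.
(b) Not entailed — the crate is what drained, not the tank.
(c) Not entailed — Marco drained the crate, not the paint; the paint belongs to the stirring event.
(d) Not entailed — Marco drained the crate, not the ceiling; the ceiling belongs to the painting event.
(e) Not entailed — 'was painting' is progressive on an accomplishment; it does not entail the completed 'painted'.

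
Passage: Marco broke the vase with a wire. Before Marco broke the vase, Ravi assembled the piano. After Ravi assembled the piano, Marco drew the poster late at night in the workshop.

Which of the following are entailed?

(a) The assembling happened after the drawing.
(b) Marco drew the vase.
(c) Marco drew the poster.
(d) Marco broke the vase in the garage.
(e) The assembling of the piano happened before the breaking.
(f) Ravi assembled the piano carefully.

(a) Not entailed — the narrative places the assembling before the drawing, not after.
(b) Not entailed — Marco drew the poster, not the vase; the vase belongs to the breaking event.
(c) Entailed — every conjunct here is already in the original drawing event.
(d) Not entailed — 'in the garage' adds information not in the original event.
(e) Entailed — the narrative places the assembling before the breaking.
(f) Not entailed — 'carefully' adds information not in the original event.

(c), (e)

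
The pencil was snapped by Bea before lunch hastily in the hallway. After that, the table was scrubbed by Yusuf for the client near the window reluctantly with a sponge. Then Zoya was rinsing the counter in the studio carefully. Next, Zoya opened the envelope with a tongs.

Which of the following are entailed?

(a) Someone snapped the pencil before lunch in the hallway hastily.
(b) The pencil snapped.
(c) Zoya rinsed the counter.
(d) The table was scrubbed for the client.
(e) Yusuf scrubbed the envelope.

(a) Entailed — this follows by dropping conjuncts from the snapping event's description.
(b) Entailed — 'Bea snapped the pencil' is causative; it entails the inchoative 'the pencil snapped'.
(c) Entailed — 'rinse' is an activity; 'was rinsing' entails that some rinsing happened, so 'rinsed' holds.
(d) Entailed — every conjunct here is already in the original scrubbing event.
(e) Not entailed — Yusuf scrubbed the table, not the envelope; the envelope belongs to the opening event.

(a), (b), (c), (d)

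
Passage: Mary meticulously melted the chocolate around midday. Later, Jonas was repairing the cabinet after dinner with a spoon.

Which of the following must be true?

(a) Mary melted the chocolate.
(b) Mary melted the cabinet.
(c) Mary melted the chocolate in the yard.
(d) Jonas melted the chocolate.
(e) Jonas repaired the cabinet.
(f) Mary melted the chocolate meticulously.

(a), (f)

(a) Entailed — this follows by dropping conjuncts from the melting event's description.
(b) Not entailed — Mary melted the chocolate, not the cabinet; the cabinet belongs to the repairing event.
(c) Not entailed — 'in the yard' adds information not in the original event.
(d) Not entailed — the passage has Mary melting the chocolate, not Jonas.
(e) Not entailed — 'was repairing' is progressive on an accomplishment; it does not entail the completed 'repaired'.
(f) Entailed — dropping 'around midday' leaves a sub-description the original still satisfies.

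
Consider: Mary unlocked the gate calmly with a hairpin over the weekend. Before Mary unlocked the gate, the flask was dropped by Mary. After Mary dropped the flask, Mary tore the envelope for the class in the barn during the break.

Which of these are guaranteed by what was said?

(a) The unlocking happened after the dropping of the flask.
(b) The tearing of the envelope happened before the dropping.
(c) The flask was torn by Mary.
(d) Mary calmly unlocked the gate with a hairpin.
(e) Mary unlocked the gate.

(a), (d), (e)

(a) Entailed — the narrative places the dropping before the unlocking.
(b) Not entailed — the narrative places the dropping before the tearing, not after.
(c) Not entailed — Mary tore the envelope, not the flask; the flask belongs to the dropping event.
(d) Entailed — this follows by dropping conjuncts from the unlocking event's description.
(e) Entailed — the original entails any weakening of itself; this just drops 'over the weekend', 'with a hairpin', 'calmly'.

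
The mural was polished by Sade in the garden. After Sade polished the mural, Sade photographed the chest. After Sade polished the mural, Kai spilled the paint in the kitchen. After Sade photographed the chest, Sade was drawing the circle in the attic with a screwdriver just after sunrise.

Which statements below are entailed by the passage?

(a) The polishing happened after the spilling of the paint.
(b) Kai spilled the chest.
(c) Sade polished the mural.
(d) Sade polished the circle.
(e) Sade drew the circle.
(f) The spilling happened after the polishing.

(a) Not entailed — the narrative places the polishing before the spilling, not after.
(b) Not entailed — Kai spilled the paint, not the chest; the chest belongs to the photographing event.
(c) Entailed — dropping 'in the garden' leaves a sub-description the original still satisfies.
(d) Not entailed — Sade polished the mural, not the circle; the circle belongs to the drawing event.
(e) Not entailed — 'was drawing' is progressive on an accomplishment; it does not entail the completed 'drew'.
(f) Entailed — the narrative places the polishing before the spilling.

(c), (f)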